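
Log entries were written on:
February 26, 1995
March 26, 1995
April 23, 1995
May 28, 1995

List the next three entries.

All dates are Sundays, 28, 28, 35 days apart.
Specifically, the 4th Sunday of each month.
4th Sunday of June 1995: June 25, 1995.
4th Sunday of July 1995: July 23, 1995.
August 1995 — 4th Sunday is August 27, 1995.

June 25, 1995; July 23, 1995; August 27, 1995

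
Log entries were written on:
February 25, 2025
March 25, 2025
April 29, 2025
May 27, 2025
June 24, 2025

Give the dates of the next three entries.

July 29, 2025; August 26, 2025; September 30, 2025

These are Tuesdays with 28, 35, 28, 28-day gaps.
Each is the final Tuesday of its month — April 29, 2025 is past the 28th, so '4th Tuesday' doesn't fit.
July 2025 ends with Tuesday July 29, 2025.
August 2025 ends with Tuesday August 26, 2025.
Last Tuesday of September 2025: September 30, 2025.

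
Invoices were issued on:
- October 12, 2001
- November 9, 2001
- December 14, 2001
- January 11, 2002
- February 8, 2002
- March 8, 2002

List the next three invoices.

Gaps: 28, 35, 28, 28, 28 days — a mix of 28 and 35. Every date is a Friday.
Each is the 2nd Friday of its month.
2nd Friday of April 2002: April 12, 2002.
May 2002 — 2nd Friday is May 10, 2002.
June 2002 — 2nd Friday is June 14, 2002.

April 12, 2002; May 10, 2002; June 14, 2002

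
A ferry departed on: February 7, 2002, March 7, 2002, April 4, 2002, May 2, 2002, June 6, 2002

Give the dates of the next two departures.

July 4, 2002; August 1, 2002

Gaps: 28, 28, 28, 35 days — a mix of 28 and 35. Every date is a Thursday.
Each is the 1st Thursday of its month.
July 2002 — 1st Thursday is July 4, 2002.
1st Thursday of August 2002: August 1, 2002.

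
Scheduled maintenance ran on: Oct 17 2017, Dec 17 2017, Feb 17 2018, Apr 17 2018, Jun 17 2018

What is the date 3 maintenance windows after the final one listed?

Dec 17 2018

Gaps: 61, 62, 59, 61 days — not constant. Every event is on the 17th of the month.
Pattern: the 17th of every 2 months.
August 2018: Aug 17 2018.
October 2018: Oct 17 2018.
Next: December 2018 → Dec 17 2018.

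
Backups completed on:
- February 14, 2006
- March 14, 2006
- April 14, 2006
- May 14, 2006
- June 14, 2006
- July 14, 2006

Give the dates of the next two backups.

August 14, 2006; September 14, 2006

The day-of-month is always 14 (28, 31, 30, 31, 30 days between events).
So this recurs on the 14th of each month.
August 2006: August 14, 2006.
September 2006: September 14, 2006.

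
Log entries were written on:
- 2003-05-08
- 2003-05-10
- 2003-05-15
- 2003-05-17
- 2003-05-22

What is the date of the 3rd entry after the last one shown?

2003-05-31

Every event lands on a Thursday or Saturday (gaps cycle 2, 5, 2, 5).
So the schedule is: every Thursday and Saturday.
The following Saturday is 2003-05-24.
Next Thursday: 2003-05-29.
The following Saturday is 2003-05-31.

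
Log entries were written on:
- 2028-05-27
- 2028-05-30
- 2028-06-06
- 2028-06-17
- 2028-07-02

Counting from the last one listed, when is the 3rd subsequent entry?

The spacing grows by 4 each time: 3, 7, 11, 15 days.
Next gap: 19 days. 2028-07-02 + 19 days = 2028-07-21.
Next gap: 23 days. 2028-07-21 + 23 days = 2028-08-13.
Next gap: 27 days. 2028-08-13 + 27 days = 2028-09-09.

2028-09-09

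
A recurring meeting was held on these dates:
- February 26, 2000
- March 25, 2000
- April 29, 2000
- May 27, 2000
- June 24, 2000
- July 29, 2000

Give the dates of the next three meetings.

August 26, 2000; September 30, 2000; October 28, 2000

Every date is a Saturday; gaps 28, 35, 28, 28, 35 days.
Each is the last Saturday of its month (at least one falls on the 29th or later, ruling out '4th Saturday').
Last Saturday of August 2000: August 26, 2000.
Last Saturday of September 2000: September 30, 2000.
October 2000 ends with Saturday October 28, 2000.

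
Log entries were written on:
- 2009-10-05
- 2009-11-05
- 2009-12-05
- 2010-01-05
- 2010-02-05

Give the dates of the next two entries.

Each date is the 5th; the gaps (31, 30, 31, 31) track the month lengths.
The rule is the 5th of each month.
March 2010: 2010-03-05.
Next: April 2010 → 2010-04-05.

2010-03-05, 2010-04-05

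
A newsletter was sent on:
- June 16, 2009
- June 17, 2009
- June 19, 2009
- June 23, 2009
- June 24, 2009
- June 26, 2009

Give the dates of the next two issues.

Every event lands on a Tuesday or Wednesday or Friday (gaps cycle 1, 2, 4, 1, 2).
So the schedule is: every Tuesday, Wednesday and Friday.
Next Tuesday: June 30, 2009.
Next Wednesday: July 1, 2009.

June 30, 2009; July 1, 2009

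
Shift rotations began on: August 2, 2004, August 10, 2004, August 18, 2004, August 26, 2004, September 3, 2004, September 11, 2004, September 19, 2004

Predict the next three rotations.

September 27, 2004; October 5, 2004; October 13, 2004

Every event comes 8 days after the last (8, 8, 8, 8, 8, 8).
September 19, 2004 + 8 days = September 27, 2004.
September 27, 2004 + 8 days = October 5, 2004.
October 5, 2004 + 8 days = October 13, 2004.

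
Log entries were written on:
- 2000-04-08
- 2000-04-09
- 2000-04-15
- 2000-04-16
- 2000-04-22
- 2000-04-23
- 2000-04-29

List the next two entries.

Gaps: 1, 6, 1, 6, 1, 6 days — not constant, but cyclic with period 2.
The events fall on every Saturday and Sunday.
Next Sunday: 2000-04-30.
The following Saturday is 2000-05-06.

2000-04-30, 2000-05-06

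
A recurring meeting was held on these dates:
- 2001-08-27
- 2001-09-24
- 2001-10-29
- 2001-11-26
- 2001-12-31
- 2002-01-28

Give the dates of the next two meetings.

All Mondays; the gaps (28, 35, 28, 35, 28) vary with month length.
This is the last Monday of each month.
February 2002 ends with Monday 2002-02-25.
March 2002 ends with Monday 2002-03-25.

2002-02-25, 2002-03-25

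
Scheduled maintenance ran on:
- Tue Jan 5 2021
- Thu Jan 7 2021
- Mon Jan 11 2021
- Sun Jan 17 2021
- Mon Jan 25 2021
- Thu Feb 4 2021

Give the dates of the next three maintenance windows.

Tue Feb 16 2021, Tue Mar 2 2021, Thu Mar 18 2021

Gaps: 2, 4, 6, 8, 10 days — each gap is 2 larger than the previous one.
Next gap: 12 days. Thu Feb 4 2021 + 12 days = Tue Feb 16 2021.
Next gap: 14 days. Tue Feb 16 2021 + 14 days = Tue Mar 2 2021.
Next gap: 16 days. Tue Mar 2 2021 + 16 days = Thu Mar 18 2021.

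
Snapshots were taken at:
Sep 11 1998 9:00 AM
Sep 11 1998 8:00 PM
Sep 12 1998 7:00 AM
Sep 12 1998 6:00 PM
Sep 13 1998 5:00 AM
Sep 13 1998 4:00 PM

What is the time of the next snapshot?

Gaps: 11, 11, 11, 11, 11 hours — each event is 11 hours after the previous one.
Sep 13 1998 4:00 PM + 11 h = Sep 14 1998 3:00 AM.

Sep 14 1998 3:00 AM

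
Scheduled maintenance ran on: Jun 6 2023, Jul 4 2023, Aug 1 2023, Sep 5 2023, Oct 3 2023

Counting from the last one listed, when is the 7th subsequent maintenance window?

May 7 2024

All dates are Tuesdays, 28, 28, 35, 28 days apart.
Specifically, the 1st Tuesday of each month.
1st Tuesday of November 2023: Nov 7 2023.
1st Tuesday of December 2023: Dec 5 2023.
January 2024 — 1st Tuesday is Jan 2 2024.
1st Tuesday of February 2024: Feb 6 2024.
1st Tuesday of March 2024: Mar 5 2024.
April 2024 — 1st Tuesday is Apr 2 2024.
May 2024 — 1st Tuesday is May 7 2024.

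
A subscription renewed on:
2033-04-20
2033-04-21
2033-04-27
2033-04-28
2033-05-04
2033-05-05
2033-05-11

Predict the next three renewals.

2033-05-12, 2033-05-18, 2033-05-19

Gaps: 1, 6, 1, 6, 1, 6 days — not constant, but cyclic with period 2.
The events fall on every Wednesday and Thursday.
The following Thursday is 2033-05-12.
Next Wednesday: 2033-05-18.
Next Thursday: 2033-05-19.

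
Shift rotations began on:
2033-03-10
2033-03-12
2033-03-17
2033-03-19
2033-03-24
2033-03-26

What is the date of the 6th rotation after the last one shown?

Gaps: 2, 5, 2, 5, 2 days — not constant, but cyclic with period 2.
The events fall on every Thursday and Saturday.
The following Thursday is 2033-03-31.
The following Saturday is 2033-04-02.
The following Thursday is 2033-04-07.
Next Saturday: 2033-04-09.
The following Thursday is 2033-04-14.
Next Saturday: 2033-04-16.

2033-04-16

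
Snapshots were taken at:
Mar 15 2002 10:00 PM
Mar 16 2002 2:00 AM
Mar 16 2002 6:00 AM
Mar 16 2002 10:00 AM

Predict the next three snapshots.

Spacing: 4, 4, 4 h — constant 4 h.
Mar 16 2002 10:00 AM + 4 h = Mar 16 2002 2:00 PM.
Mar 16 2002 2:00 PM + 4 h = Mar 16 2002 6:00 PM.
Mar 16 2002 6:00 PM + 4 h = Mar 16 2002 10:00 PM.

Mar 16 2002 2:00 PM, Mar 16 2002 6:00 PM, Mar 16 2002 10:00 PM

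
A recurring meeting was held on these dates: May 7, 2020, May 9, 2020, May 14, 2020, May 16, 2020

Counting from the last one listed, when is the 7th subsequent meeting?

June 11, 2020

The gap pattern 2, 5, 2 repeats every 2 events.
These are the Thursdays and Saturdays of each week.
Next Thursday: May 21, 2020.
Next Saturday: May 23, 2020.
Next Thursday: May 28, 2020.
Next Saturday: May 30, 2020.
The following Thursday is June 4, 2020.
Next Saturday: June 6, 2020.
Next Thursday: June 11, 2020.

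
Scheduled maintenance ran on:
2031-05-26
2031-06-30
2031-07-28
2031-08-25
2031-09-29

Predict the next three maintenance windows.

These are Mondays with 35, 28, 28, 35-day gaps.
Each is the final Monday of its month — 2031-06-30 is past the 28th, so '4th Monday' doesn't fit.
October 2031 ends with Monday 2031-10-27.
Last Monday of November 2031: 2031-11-24.
December 2031 ends with Monday 2031-12-29.

2031-10-27, 2031-11-24, 2031-12-29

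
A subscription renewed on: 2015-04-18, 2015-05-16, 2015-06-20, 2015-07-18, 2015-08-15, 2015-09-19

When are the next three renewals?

These are Saturdays at 28- or 35-day spacing (28, 35, 28, 28, 35).
The pattern: 3rd Saturday of the month.
3rd Saturday of October 2015: 2015-10-17.
November 2015 — 3rd Saturday is 2015-11-21.
3rd Saturday of December 2015: 2015-12-19.

2015-10-17, 2015-11-21, 2015-12-19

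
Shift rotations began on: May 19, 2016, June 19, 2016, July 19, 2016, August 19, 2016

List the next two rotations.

September 19, 2016; October 19, 2016

Gaps: 31, 30, 31 days — not constant. Every event is on the 19th of the month.
Pattern: the 19th of each month.
Next: September 2016 → September 19, 2016.
October 2016: October 19, 2016.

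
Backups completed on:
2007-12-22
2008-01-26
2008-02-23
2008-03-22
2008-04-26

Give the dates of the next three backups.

2008-05-24, 2008-06-28, 2008-07-26

All dates are Saturdays, 35, 28, 28, 35 days apart.
Specifically, the 4th Saturday of each month.
May 2008 — 4th Saturday is 2008-05-24.
June 2008 — 4th Saturday is 2008-06-28.
July 2008 — 4th Saturday is 2008-07-26.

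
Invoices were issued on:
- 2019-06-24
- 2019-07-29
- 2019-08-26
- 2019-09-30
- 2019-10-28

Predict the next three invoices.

2019-11-25, 2019-12-30, 2020-01-27

All Mondays; the gaps (35, 28, 35, 28) vary with month length.
This is the last Monday of each month.
Last Monday of November 2019: 2019-11-25.
December 2019 ends with Monday 2019-12-30.
January 2020 ends with Monday 2020-01-27.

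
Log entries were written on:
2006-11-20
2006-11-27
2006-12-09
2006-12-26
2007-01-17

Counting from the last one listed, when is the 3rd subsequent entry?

2007-04-23

The spacing grows by 5 each time: 7, 12, 17, 22 days.
Next gap: 27 days. 2007-01-17 + 27 days = 2007-02-13.
Next gap: 32 days. 2007-02-13 + 32 days = 2007-03-17.
Next gap: 37 days. 2007-03-17 + 37 days = 2007-04-23.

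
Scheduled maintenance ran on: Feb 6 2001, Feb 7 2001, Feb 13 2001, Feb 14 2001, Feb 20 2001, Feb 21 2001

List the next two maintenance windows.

Every event lands on a Tuesday or Wednesday (gaps cycle 1, 6, 1, 6, 1).
So the schedule is: every Tuesday and Wednesday.
Next Tuesday: Feb 27 2001.
Next Wednesday: Feb 28 2001.

Feb 27 2001, Feb 28 2001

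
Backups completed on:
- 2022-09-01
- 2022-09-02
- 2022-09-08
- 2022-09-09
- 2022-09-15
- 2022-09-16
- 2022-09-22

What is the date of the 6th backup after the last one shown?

2022-10-13

The gap pattern 1, 6, 1, 6, 1, 6 repeats every 2 events.
These are the Thursdays and Fridays of each week.
Next Friday: 2022-09-23.
Next Thursday: 2022-09-29.
Next Friday: 2022-09-30.
Next Thursday: 2022-10-06.
The following Friday is 2022-10-07.
The following Thursday is 2022-10-13.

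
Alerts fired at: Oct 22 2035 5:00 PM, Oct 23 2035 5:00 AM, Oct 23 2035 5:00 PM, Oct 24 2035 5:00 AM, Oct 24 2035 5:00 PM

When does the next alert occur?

Oct 25 2035 5:00 AM

Gaps: 12, 12, 12, 12 hours — each event is 12 hours after the previous one.
Oct 24 2035 5:00 PM + 12 h = Oct 25 2035 5:00 AM.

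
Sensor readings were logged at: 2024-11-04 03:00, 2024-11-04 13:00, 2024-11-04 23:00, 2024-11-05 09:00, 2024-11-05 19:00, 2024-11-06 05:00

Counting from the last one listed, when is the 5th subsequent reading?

Gaps: 10, 10, 10, 10, 10 hours — each event is 10 hours after the previous one.
2024-11-06 05:00 + 10 h = 2024-11-06 15:00.
2024-11-06 15:00 + 10 h = 2024-11-07 01:00.
2024-11-07 01:00 + 10 h = 2024-11-07 11:00.
2024-11-07 11:00 + 10 h = 2024-11-07 21:00.
2024-11-07 21:00 + 10 h = 2024-11-08 07:00.

2024-11-08 07:00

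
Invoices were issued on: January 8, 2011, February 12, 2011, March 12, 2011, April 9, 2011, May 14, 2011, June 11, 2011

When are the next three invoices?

All dates are Saturdays, 35, 28, 28, 35, 28 days apart.
Specifically, the 2nd Saturday of each month.
2nd Saturday of July 2011: July 9, 2011.
August 2011 — 2nd Saturday is August 13, 2011.
2nd Saturday of September 2011: September 10, 2011.

July 9, 2011; August 13, 2011; September 10, 2011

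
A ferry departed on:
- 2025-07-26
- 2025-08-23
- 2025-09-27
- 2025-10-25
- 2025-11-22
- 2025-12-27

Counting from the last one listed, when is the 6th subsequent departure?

All dates are Saturdays, 28, 35, 28, 28, 35 days apart.
Specifically, the 4th Saturday of each month.
January 2026 — 4th Saturday is 2026-01-24.
4th Saturday of February 2026: 2026-02-28.
4th Saturday of March 2026: 2026-03-28.
4th Saturday of April 2026: 2026-04-25.
4th Saturday of May 2026: 2026-05-23.
June 2026 — 4th Saturday is 2026-06-27.

2026-06-27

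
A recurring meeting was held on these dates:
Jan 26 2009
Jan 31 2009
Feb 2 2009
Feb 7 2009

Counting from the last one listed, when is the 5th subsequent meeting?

Feb 23 2009

Every event lands on a Monday or Saturday (gaps cycle 5, 2, 5).
So the schedule is: every Monday and Saturday.
The following Monday is Feb 9 2009.
The following Saturday is Feb 14 2009.
The following Monday is Feb 16 2009.
The following Saturday is Feb 21 2009.
The following Monday is Feb 23 2009.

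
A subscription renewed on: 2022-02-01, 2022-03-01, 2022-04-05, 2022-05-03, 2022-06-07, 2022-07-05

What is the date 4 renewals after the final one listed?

All dates are Tuesdays, 28, 35, 28, 35, 28 days apart.
Specifically, the 1st Tuesday of each month.
August 2022 — 1st Tuesday is 2022-08-02.
September 2022 — 1st Tuesday is 2022-09-06.
1st Tuesday of October 2022: 2022-10-04.
1st Tuesday of November 2022: 2022-11-01.

2022-11-01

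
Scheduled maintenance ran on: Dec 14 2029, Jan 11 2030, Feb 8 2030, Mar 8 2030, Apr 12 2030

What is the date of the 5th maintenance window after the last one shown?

Sep 13 2030

These are Fridays at 28- or 35-day spacing (28, 28, 28, 35).
The pattern: 2nd Friday of the month.
May 2030 — 2nd Friday is May 10 2030.
2nd Friday of June 2030: Jun 14 2030.
July 2030 — 2nd Friday is Jul 12 2030.
August 2030 — 2nd Friday is Aug 9 2030.
2nd Friday of September 2030: Sep 13 2030.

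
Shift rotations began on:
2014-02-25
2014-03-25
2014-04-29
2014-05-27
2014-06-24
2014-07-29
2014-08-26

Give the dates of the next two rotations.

2014-09-30, 2014-10-28

All Tuesdays; the gaps (28, 35, 28, 28, 35, 28) vary with month length.
This is the last Tuesday of each month.
September 2014 ends with Tuesday 2014-09-30.
Last Tuesday of October 2014: 2014-10-28.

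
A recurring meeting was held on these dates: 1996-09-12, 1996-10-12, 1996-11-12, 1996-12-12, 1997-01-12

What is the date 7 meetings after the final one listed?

Gaps: 30, 31, 30, 31 days — not constant. Every event is on the 12th of the month.
Pattern: the 12th of each month.
Next: February 1997 → 1997-02-12.
Next: March 1997 → 1997-03-12.
April 1997: 1997-04-12.
Next: May 1997 → 1997-05-12.
June 1997: 1997-06-12.
July 1997: 1997-07-12.
August 1997: 1997-08-12.

1997-08-12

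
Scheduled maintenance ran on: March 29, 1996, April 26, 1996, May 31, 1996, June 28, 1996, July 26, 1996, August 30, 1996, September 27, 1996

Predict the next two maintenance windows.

October 25, 1996; November 29, 1996

All Fridays; the gaps (28, 35, 28, 28, 35, 28) vary with month length.
This is the last Friday of each month.
Last Friday of October 1996: October 25, 1996.
November 1996 ends with Friday November 29, 1996.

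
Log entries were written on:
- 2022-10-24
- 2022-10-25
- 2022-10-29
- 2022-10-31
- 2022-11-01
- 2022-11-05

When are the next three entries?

The gap pattern 1, 4, 2, 1, 4 repeats every 3 events.
These are the Mondays, Tuesdays and Saturdays of each week.
Next Monday: 2022-11-07.
Next Tuesday: 2022-11-08.
The following Saturday is 2022-11-12.

2022-11-07, 2022-11-08, 2022-11-12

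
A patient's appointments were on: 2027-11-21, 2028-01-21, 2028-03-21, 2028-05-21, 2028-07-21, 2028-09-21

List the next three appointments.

Each date is the 21st; the gaps (61, 60, 61, 61, 62) track the month lengths.
The rule is the 21st of every 2 months.
Next: November 2028 → 2028-11-21.
Next: January 2029 → 2029-01-21.
Next: March 2029 → 2029-03-21.

2028-11-21, 2029-01-21, 2029-03-21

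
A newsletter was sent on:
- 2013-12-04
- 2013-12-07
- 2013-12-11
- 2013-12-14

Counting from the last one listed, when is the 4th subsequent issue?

2013-12-28

Every event lands on a Wednesday or Saturday (gaps cycle 3, 4, 3).
So the schedule is: every Wednesday and Saturday.
The following Wednesday is 2013-12-18.
Next Saturday: 2013-12-21.
Next Wednesday: 2013-12-25.
The following Saturday is 2013-12-28.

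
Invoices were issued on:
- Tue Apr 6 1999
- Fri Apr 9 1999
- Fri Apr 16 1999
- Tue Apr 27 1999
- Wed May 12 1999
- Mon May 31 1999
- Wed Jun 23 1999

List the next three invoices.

Tue Jul 20 1999, Fri Aug 20 1999, Fri Sep 24 1999

The spacing grows by 4 each time: 3, 7, 11, 15, 19, 23 days.
Next gap: 27 days. Wed Jun 23 1999 + 27 days = Tue Jul 20 1999.
Next gap: 31 days. Tue Jul 20 1999 + 31 days = Fri Aug 20 1999.
Next gap: 35 days. Fri Aug 20 1999 + 35 days = Fri Sep 24 1999.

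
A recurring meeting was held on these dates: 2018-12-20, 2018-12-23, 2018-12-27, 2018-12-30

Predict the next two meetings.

2019-01-03, 2019-01-06

Gaps: 3, 4, 3 days — not constant, but cyclic with period 2.
The events fall on every Thursday and Sunday.
The following Thursday is 2019-01-03.
Next Sunday: 2019-01-06.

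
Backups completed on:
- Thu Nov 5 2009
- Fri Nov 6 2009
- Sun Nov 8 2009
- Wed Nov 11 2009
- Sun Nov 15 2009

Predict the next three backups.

Intervals are 1, 2, 3, 4 days — an arithmetic progression with common difference 1.
Next gap: 5 days. Sun Nov 15 2009 + 5 days = Fri Nov 20 2009.
Next gap: 6 days. Fri Nov 20 2009 + 6 days = Thu Nov 26 2009.
Next gap: 7 days. Thu Nov 26 2009 + 7 days = Thu Dec 3 2009.

Fri Nov 20 2009, Thu Nov 26 2009, Thu Dec 3 2009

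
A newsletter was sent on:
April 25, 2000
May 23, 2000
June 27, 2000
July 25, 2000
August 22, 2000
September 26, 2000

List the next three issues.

Gaps: 28, 35, 28, 28, 35 days — a mix of 28 and 35. Every date is a Tuesday.
Each is the 4th Tuesday of its month.
4th Tuesday of October 2000: October 24, 2000.
November 2000 — 4th Tuesday is November 28, 2000.
December 2000 — 4th Tuesday is December 26, 2000.

October 24, 2000; November 28, 2000; December 26, 2000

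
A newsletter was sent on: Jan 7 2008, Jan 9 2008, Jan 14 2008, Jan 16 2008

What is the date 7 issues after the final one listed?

Every event lands on a Monday or Wednesday (gaps cycle 2, 5, 2).
So the schedule is: every Monday and Wednesday.
The following Monday is Jan 21 2008.
The following Wednesday is Jan 23 2008.
Next Monday: Jan 28 2008.
Next Wednesday: Jan 30 2008.
The following Monday is Feb 4 2008.
Next Wednesday: Feb 6 2008.
Next Monday: Feb 11 2008.

Feb 11 2008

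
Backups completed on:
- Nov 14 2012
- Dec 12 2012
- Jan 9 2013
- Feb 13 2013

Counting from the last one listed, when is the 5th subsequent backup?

These are Wednesdays at 28- or 35-day spacing (28, 28, 35).
The pattern: 2nd Wednesday of the month.
2nd Wednesday of March 2013: Mar 13 2013.
2nd Wednesday of April 2013: Apr 10 2013.
May 2013 — 2nd Wednesday is May 8 2013.
2nd Wednesday of June 2013: Jun 12 2013.
July 2013 — 2nd Wednesday is Jul 10 2013.

Jul 10 2013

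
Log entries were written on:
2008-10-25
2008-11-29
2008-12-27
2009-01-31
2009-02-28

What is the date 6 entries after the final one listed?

2009-08-29

All Saturdays; the gaps (35, 28, 35, 28) vary with month length.
This is the last Saturday of each month.
Last Saturday of March 2009: 2009-03-28.
Last Saturday of April 2009: 2009-04-25.
May 2009 ends with Saturday 2009-05-30.
June 2009 ends with Saturday 2009-06-27.
Last Saturday of July 2009: 2009-07-25.
Last Saturday of August 2009: 2009-08-29.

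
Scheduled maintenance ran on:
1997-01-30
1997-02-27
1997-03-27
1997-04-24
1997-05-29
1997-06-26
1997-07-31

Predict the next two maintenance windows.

Every date is a Thursday; gaps 28, 28, 28, 35, 28, 35 days.
Each is the last Thursday of its month (at least one falls on the 29th or later, ruling out '4th Thursday').
August 1997 ends with Thursday 1997-08-28.
Last Thursday of September 1997: 1997-09-25.

1997-08-28, 1997-09-25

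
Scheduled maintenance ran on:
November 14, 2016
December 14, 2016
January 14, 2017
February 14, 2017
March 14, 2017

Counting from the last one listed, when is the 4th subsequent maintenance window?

July 14, 2017

Gaps: 30, 31, 31, 28 days — not constant. Every event is on the 14th of the month.
Pattern: the 14th of each month.
Next: April 2017 → April 14, 2017.
May 2017: May 14, 2017.
June 2017: June 14, 2017.
Next: July 2017 → July 14, 2017.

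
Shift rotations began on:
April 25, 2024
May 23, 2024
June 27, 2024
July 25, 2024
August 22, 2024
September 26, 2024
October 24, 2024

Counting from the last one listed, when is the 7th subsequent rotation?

Gaps: 28, 35, 28, 28, 35, 28 days — a mix of 28 and 35. Every date is a Thursday.
Each is the 4th Thursday of its month.
4th Thursday of November 2024: November 28, 2024.
December 2024 — 4th Thursday is December 26, 2024.
January 2025 — 4th Thursday is January 23, 2025.
February 2025 — 4th Thursday is February 27, 2025.
March 2025 — 4th Thursday is March 27, 2025.
April 2025 — 4th Thursday is April 24, 2025.
4th Thursday of May 2025: May 22, 2025.

May 22, 2025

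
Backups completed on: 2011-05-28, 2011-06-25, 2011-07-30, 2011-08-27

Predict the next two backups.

All Saturdays; the gaps (28, 35, 28) vary with month length.
This is the last Saturday of each month.
September 2011 ends with Saturday 2011-09-24.
Last Saturday of October 2011: 2011-10-29.

2011-09-24, 2011-10-29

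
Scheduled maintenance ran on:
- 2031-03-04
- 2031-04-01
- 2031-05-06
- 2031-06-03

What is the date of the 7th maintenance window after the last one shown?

2032-01-06

These are Tuesdays at 28- or 35-day spacing (28, 35, 28).
The pattern: 1st Tuesday of the month.
July 2031 — 1st Tuesday is 2031-07-01.
August 2031 — 1st Tuesday is 2031-08-05.
1st Tuesday of September 2031: 2031-09-02.
October 2031 — 1st Tuesday is 2031-10-07.
1st Tuesday of November 2031: 2031-11-04.
December 2031 — 1st Tuesday is 2031-12-02.
1st Tuesday of January 2032: 2032-01-06.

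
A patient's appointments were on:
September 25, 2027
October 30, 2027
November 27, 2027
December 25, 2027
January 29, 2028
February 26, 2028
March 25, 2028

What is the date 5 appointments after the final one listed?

Every date is a Saturday; gaps 35, 28, 28, 35, 28, 28 days.
Each is the last Saturday of its month (at least one falls on the 29th or later, ruling out '4th Saturday').
Last Saturday of April 2028: April 29, 2028.
May 2028 ends with Saturday May 27, 2028.
June 2028 ends with Saturday June 24, 2028.
July 2028 ends with Saturday July 29, 2028.
Last Saturday of August 2028: August 26, 2028.

August 26, 2028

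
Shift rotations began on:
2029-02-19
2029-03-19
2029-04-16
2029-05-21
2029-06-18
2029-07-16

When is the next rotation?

Gaps: 28, 28, 35, 28, 28 days — a mix of 28 and 35. Every date is a Monday.
Each is the 3rd Monday of its month.
August 2029 — 3rd Monday is 2029-08-20.

2029-08-20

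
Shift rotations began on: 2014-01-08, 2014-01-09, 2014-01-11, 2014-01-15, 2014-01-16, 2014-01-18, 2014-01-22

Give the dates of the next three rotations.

2014-01-23, 2014-01-25, 2014-01-29

The gap pattern 1, 2, 4, 1, 2, 4 repeats every 3 events.
These are the Wednesdays, Thursdays and Saturdays of each week.
The following Thursday is 2014-01-23.
The following Saturday is 2014-01-25.
The following Wednesday is 2014-01-29.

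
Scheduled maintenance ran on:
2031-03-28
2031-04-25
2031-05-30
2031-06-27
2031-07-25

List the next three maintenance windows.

2031-08-29, 2031-09-26, 2031-10-31

All Fridays; the gaps (28, 35, 28, 28) vary with month length.
This is the last Friday of each month.
August 2031 ends with Friday 2031-08-29.
Last Friday of September 2031: 2031-09-26.
October 2031 ends with Friday 2031-10-31.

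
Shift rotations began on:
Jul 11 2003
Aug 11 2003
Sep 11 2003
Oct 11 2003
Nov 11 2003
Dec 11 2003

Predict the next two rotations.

Jan 11 2004, Feb 11 2004

The day-of-month is always 11 (31, 31, 30, 31, 30 days between events).
So this recurs on the 11th of each month.
Next: January 2004 → Jan 11 2004.
February 2004: Feb 11 2004.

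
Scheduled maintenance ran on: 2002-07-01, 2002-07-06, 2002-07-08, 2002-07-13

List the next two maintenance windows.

Every event lands on a Monday or Saturday (gaps cycle 5, 2, 5).
So the schedule is: every Monday and Saturday.
The following Monday is 2002-07-15.
Next Saturday: 2002-07-20.

2002-07-15, 2002-07-20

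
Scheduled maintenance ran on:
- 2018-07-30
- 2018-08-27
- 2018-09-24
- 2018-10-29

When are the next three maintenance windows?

Every date is a Monday; gaps 28, 28, 35 days.
Each is the last Monday of its month (at least one falls on the 29th or later, ruling out '4th Monday').
November 2018 ends with Monday 2018-11-26.
December 2018 ends with Monday 2018-12-31.
January 2019 ends with Monday 2019-01-28.

2018-11-26, 2018-12-31, 2019-01-28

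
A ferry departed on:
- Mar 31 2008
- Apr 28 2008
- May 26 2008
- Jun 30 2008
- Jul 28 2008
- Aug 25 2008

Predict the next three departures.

These are Mondays with 28, 28, 35, 28, 28-day gaps.
Each is the final Monday of its month — Mar 31 2008 is past the 28th, so '4th Monday' doesn't fit.
September 2008 ends with Monday Sep 29 2008.
October 2008 ends with Monday Oct 27 2008.
Last Monday of November 2008: Nov 24 2008.

Sep 29 2008, Oct 27 2008, Nov 24 2008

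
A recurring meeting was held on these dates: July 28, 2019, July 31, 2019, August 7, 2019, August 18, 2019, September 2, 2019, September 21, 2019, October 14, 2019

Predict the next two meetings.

Intervals are 3, 7, 11, 15, 19, 23 days — an arithmetic progression with common difference 4.
Next gap: 27 days. October 14, 2019 + 27 days = November 10, 2019.
Next gap: 31 days. November 10, 2019 + 31 days = December 11, 2019.

November 10, 2019; December 11, 2019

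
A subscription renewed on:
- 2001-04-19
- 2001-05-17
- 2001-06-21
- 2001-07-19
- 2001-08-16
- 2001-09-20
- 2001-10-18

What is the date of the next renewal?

2001-11-15

These are Thursdays at 28- or 35-day spacing (28, 35, 28, 28, 35, 28).
The pattern: 3rd Thursday of the month.
November 2001 — 3rd Thursday is 2001-11-15.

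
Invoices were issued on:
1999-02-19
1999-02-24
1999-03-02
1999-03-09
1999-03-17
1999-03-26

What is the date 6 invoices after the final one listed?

1999-06-09

Gaps: 5, 6, 7, 8, 9 days — each gap is 1 larger than the previous one.
Next gap: 10 days. 1999-03-26 + 10 days = 1999-04-05.
Next gap: 11 days. 1999-04-05 + 11 days = 1999-04-16.
Next gap: 12 days. 1999-04-16 + 12 days = 1999-04-28.
Next gap: 13 days. 1999-04-28 + 13 days = 1999-05-11.
Next gap: 14 days. 1999-05-11 + 14 days = 1999-05-25.
Next gap: 15 days. 1999-05-25 + 15 days = 1999-06-09.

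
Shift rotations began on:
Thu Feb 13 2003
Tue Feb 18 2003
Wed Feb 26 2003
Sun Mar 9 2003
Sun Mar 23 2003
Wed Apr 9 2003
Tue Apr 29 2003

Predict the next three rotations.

The spacing grows by 3 each time: 5, 8, 11, 14, 17, 20 days.
Next gap: 23 days. Tue Apr 29 2003 + 23 days = Thu May 22 2003.
Next gap: 26 days. Thu May 22 2003 + 26 days = Tue Jun 17 2003.
Next gap: 29 days. Tue Jun 17 2003 + 29 days = Wed Jul 16 2003.

Thu May 22 2003, Tue Jun 17 2003, Wed Jul 16 2003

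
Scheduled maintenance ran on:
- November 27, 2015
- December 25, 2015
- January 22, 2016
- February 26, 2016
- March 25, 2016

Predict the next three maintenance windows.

All dates are Fridays, 28, 28, 35, 28 days apart.
Specifically, the 4th Friday of each month.
April 2016 — 4th Friday is April 22, 2016.
May 2016 — 4th Friday is May 27, 2016.
June 2016 — 4th Friday is June 24, 2016.

April 22, 2016; May 27, 2016; June 24, 2016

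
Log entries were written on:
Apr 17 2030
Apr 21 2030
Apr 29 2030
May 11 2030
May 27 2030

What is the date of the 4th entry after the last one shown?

Sep 8 2030

Gaps: 4, 8, 12, 16 days — each gap is 4 larger than the previous one.
Next gap: 20 days. May 27 2030 + 20 days = Jun 16 2030.
Next gap: 24 days. Jun 16 2030 + 24 days = Jul 10 2030.
Next gap: 28 days. Jul 10 2030 + 28 days = Aug 7 2030.
Next gap: 32 days. Aug 7 2030 + 32 days = Sep 8 2030.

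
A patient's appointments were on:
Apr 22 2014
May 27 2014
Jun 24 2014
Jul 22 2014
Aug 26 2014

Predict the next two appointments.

Sep 23 2014, Oct 28 2014

These are Tuesdays at 28- or 35-day spacing (35, 28, 28, 35).
The pattern: 4th Tuesday of the month.
4th Tuesday of September 2014: Sep 23 2014.
October 2014 — 4th Tuesday is Oct 28 2014.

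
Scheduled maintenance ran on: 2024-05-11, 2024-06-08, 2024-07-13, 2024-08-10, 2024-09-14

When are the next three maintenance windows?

Gaps: 28, 35, 28, 35 days — a mix of 28 and 35. Every date is a Saturday.
Each is the 2nd Saturday of its month.
2nd Saturday of October 2024: 2024-10-12.
November 2024 — 2nd Saturday is 2024-11-09.
2nd Saturday of December 2024: 2024-12-14.

2024-10-12, 2024-11-09, 2024-12-14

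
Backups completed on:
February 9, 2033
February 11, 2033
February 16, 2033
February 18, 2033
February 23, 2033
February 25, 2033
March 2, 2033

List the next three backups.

The gap pattern 2, 5, 2, 5, 2, 5 repeats every 2 events.
These are the Wednesdays and Fridays of each week.
The following Friday is March 4, 2033.
Next Wednesday: March 9, 2033.
Next Friday: March 11, 2033.

March 4, 2033; March 9, 2033; March 11, 2033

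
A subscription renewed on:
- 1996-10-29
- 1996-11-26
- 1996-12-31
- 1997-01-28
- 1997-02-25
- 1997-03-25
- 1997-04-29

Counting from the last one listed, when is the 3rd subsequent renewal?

1997-07-29

All Tuesdays; the gaps (28, 35, 28, 28, 28, 35) vary with month length.
This is the last Tuesday of each month.
Last Tuesday of May 1997: 1997-05-27.
June 1997 ends with Tuesday 1997-06-24.
July 1997 ends with Tuesday 1997-07-29.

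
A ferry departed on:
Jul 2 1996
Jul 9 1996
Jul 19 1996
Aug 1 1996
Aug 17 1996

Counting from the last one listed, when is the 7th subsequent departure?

The spacing grows by 3 each time: 7, 10, 13, 16 days.
Next gap: 19 days. Aug 17 1996 + 19 days = Sep 5 1996.
Next gap: 22 days. Sep 5 1996 + 22 days = Sep 27 1996.
Next gap: 25 days. Sep 27 1996 + 25 days = Oct 22 1996.
Next gap: 28 days. Oct 22 1996 + 28 days = Nov 19 1996.
Next gap: 31 days. Nov 19 1996 + 31 days = Dec 20 1996.
Next gap: 34 days. Dec 20 1996 + 34 days = Jan 23 1997.
Next gap: 37 days. Jan 23 1997 + 37 days = Mar 1 1997.

Mar 1 1997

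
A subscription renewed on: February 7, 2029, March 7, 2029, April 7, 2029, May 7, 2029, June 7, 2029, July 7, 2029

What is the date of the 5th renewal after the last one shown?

December 7, 2029

Gaps: 28, 31, 30, 31, 30 days — not constant. Every event is on the 7th of the month.
Pattern: the 7th of each month.
Next: August 2029 → August 7, 2029.
Next: September 2029 → September 7, 2029.
Next: October 2029 → October 7, 2029.
Next: November 2029 → November 7, 2029.
December 2029: December 7, 2029.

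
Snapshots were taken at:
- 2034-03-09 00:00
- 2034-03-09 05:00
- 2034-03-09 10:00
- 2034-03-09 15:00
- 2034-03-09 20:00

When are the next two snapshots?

2034-03-10 01:00, 2034-03-10 06:00

Gaps: 5, 5, 5, 5 hours — each event is 5 hours after the previous one.
2034-03-09 20:00 + 5 h = 2034-03-10 01:00.
2034-03-10 01:00 + 5 h = 2034-03-10 06:00.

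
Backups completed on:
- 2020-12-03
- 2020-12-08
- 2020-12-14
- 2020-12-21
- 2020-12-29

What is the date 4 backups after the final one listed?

2021-02-09

Gaps: 5, 6, 7, 8 days — each gap is 1 larger than the previous one.
Next gap: 9 days. 2020-12-29 + 9 days = 2021-01-07.
Next gap: 10 days. 2021-01-07 + 10 days = 2021-01-17.
Next gap: 11 days. 2021-01-17 + 11 days = 2021-01-28.
Next gap: 12 days. 2021-01-28 + 12 days = 2021-02-09.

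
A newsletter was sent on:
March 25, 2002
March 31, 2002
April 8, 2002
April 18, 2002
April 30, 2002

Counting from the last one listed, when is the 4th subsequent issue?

July 7, 2002

The spacing grows by 2 each time: 6, 8, 10, 12 days.
Next gap: 14 days. April 30, 2002 + 14 days = May 14, 2002.
Next gap: 16 days. May 14, 2002 + 16 days = May 30, 2002.
Next gap: 18 days. May 30, 2002 + 18 days = June 17, 2002.
Next gap: 20 days. June 17, 2002 + 20 days = July 7, 2002.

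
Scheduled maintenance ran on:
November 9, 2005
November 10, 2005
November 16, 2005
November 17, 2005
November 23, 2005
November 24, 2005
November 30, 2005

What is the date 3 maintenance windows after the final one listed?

December 8, 2005

The gap pattern 1, 6, 1, 6, 1, 6 repeats every 2 events.
These are the Wednesdays and Thursdays of each week.
The following Thursday is December 1, 2005.
The following Wednesday is December 7, 2005.
The following Thursday is December 8, 2005.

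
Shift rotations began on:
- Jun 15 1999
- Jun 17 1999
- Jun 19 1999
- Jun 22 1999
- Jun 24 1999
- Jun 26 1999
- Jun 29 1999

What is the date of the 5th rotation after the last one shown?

Jul 10 1999

Every event lands on a Tuesday or Thursday or Saturday (gaps cycle 2, 2, 3, 2, 2, 3).
So the schedule is: every Tuesday, Thursday and Saturday.
Next Thursday: Jul 1 1999.
Next Saturday: Jul 3 1999.
Next Tuesday: Jul 6 1999.
Next Thursday: Jul 8 1999.
Next Saturday: Jul 10 1999.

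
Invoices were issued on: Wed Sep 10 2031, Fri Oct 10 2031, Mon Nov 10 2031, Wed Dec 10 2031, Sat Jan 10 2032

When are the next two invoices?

The day-of-month is always 10 (30, 31, 30, 31 days between events).
So this recurs on the 10th of each month.
Next: February 2032 → Tue Feb 10 2032.
March 2032: Wed Mar 10 2032.

Tue Feb 10 2032, Wed Mar 10 2032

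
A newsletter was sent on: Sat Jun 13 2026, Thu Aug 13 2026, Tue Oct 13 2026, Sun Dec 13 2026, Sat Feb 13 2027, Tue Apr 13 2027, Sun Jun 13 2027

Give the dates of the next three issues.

The day-of-month is always 13 (61, 61, 61, 62, 59, 61 days between events).
So this recurs on the 13th of every 2 months.
Next: August 2027 → Fri Aug 13 2027.
October 2027: Wed Oct 13 2027.
December 2027: Mon Dec 13 2027.

Fri Aug 13 2027, Wed Oct 13 2027, Mon Dec 13 2027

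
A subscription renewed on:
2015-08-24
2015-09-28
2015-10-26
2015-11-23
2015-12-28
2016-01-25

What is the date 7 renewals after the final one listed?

2016-08-22

Gaps: 35, 28, 28, 35, 28 days — a mix of 28 and 35. Every date is a Monday.
Each is the 4th Monday of its month.
February 2016 — 4th Monday is 2016-02-22.
March 2016 — 4th Monday is 2016-03-28.
4th Monday of April 2016: 2016-04-25.
May 2016 — 4th Monday is 2016-05-23.
June 2016 — 4th Monday is 2016-06-27.
4th Monday of July 2016: 2016-07-25.
August 2016 — 4th Monday is 2016-08-22.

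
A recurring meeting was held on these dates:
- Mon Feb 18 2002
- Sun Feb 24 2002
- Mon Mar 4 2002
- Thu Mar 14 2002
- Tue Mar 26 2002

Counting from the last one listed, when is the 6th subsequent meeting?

Thu Jul 18 2002

Gaps: 6, 8, 10, 12 days — each gap is 2 larger than the previous one.
Next gap: 14 days. Tue Mar 26 2002 + 14 days = Tue Apr 9 2002.
Next gap: 16 days. Tue Apr 9 2002 + 16 days = Thu Apr 25 2002.
Next gap: 18 days. Thu Apr 25 2002 + 18 days = Mon May 13 2002.
Next gap: 20 days. Mon May 13 2002 + 20 days = Sun Jun 2 2002.
Next gap: 22 days. Sun Jun 2 2002 + 22 days = Mon Jun 24 2002.
Next gap: 24 days. Mon Jun 24 2002 + 24 days = Thu Jul 18 2002.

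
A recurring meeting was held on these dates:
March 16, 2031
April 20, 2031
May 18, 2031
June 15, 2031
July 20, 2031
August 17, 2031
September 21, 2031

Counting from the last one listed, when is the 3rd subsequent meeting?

December 21, 2031

Gaps: 35, 28, 28, 35, 28, 35 days — a mix of 28 and 35. Every date is a Sunday.
Each is the 3rd Sunday of its month.
3rd Sunday of October 2031: October 19, 2031.
November 2031 — 3rd Sunday is November 16, 2031.
December 2031 — 3rd Sunday is December 21, 2031.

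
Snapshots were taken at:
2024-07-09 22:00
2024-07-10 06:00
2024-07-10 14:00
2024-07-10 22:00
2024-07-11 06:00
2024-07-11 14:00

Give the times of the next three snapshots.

2024-07-11 22:00, 2024-07-12 06:00, 2024-07-12 14:00

Spacing: 8, 8, 8, 8, 8 h — constant 8 h.
2024-07-11 14:00 + 8 h = 2024-07-11 22:00.
2024-07-11 22:00 + 8 h = 2024-07-12 06:00.
2024-07-12 06:00 + 8 h = 2024-07-12 14:00.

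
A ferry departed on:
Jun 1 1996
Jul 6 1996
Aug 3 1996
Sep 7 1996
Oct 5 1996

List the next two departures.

Nov 2 1996, Dec 7 1996

All dates are Saturdays, 35, 28, 35, 28 days apart.
Specifically, the 1st Saturday of each month.
November 1996 — 1st Saturday is Nov 2 1996.
December 1996 — 1st Saturday is Dec 7 1996.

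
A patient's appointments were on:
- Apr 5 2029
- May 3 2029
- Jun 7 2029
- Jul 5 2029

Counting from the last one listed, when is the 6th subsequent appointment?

Jan 3 2030

These are Thursdays at 28- or 35-day spacing (28, 35, 28).
The pattern: 1st Thursday of the month.
August 2029 — 1st Thursday is Aug 2 2029.
September 2029 — 1st Thursday is Sep 6 2029.
October 2029 — 1st Thursday is Oct 4 2029.
1st Thursday of November 2029: Nov 1 2029.
December 2029 — 1st Thursday is Dec 6 2029.
January 2030 — 1st Thursday is Jan 3 2030.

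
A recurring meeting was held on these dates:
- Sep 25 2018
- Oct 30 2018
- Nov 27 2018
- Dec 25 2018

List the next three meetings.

Jan 29 2019, Feb 26 2019, Mar 26 2019

These are Tuesdays with 35, 28, 28-day gaps.
Each is the final Tuesday of its month — Oct 30 2018 is past the 28th, so '4th Tuesday' doesn't fit.
January 2019 ends with Tuesday Jan 29 2019.
February 2019 ends with Tuesday Feb 26 2019.
Last Tuesday of March 2019: Mar 26 2019.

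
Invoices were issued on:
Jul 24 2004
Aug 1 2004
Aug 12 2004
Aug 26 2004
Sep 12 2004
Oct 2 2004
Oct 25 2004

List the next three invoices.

Nov 20 2004, Dec 19 2004, Jan 20 2005

Gaps: 8, 11, 14, 17, 20, 23 days — each gap is 3 larger than the previous one.
Next gap: 26 days. Oct 25 2004 + 26 days = Nov 20 2004.
Next gap: 29 days. Nov 20 2004 + 29 days = Dec 19 2004.
Next gap: 32 days. Dec 19 2004 + 32 days = Jan 20 2005.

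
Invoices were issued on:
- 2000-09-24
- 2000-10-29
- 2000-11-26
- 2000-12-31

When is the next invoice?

Every date is a Sunday; gaps 35, 28, 35 days.
Each is the last Sunday of its month (at least one falls on the 29th or later, ruling out '4th Sunday').
January 2001 ends with Sunday 2001-01-28.

2001-01-28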